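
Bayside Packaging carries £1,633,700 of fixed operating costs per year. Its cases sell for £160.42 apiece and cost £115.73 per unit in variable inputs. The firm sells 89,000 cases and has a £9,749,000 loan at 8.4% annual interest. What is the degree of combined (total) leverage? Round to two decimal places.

Total contribution margin = 89,000 × £44.69 = £3,977,410.00.
Subtracting fixed costs: EBIT = £3,977,410.00 − £1,633,700 = £2,343,710.00. Interest = £818,916.00.
DOL = £3,977,410.00 ÷ £2,343,710.00 = 1.6971; DFL = £2,343,710.00 ÷ £1,524,794.00 = 1.5371.
DCL = DOL × DFL = 1.6971 × 1.5371 = 2.6086.

2.61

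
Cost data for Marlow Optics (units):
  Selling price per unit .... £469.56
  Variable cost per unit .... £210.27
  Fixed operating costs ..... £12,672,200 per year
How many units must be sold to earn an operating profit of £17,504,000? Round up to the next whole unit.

116,381 units

Each unit contributes £469.56 − £210.27 = £259.29.
Units = (FC + target) / CM = (£12,672,200 + £17,504,000) / £259.29 = 116,380.11, so 116,381 units.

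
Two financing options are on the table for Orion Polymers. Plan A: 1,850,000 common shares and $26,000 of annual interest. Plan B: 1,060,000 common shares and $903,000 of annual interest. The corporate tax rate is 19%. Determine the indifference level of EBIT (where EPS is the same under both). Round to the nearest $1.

$2,079,734

At indifference, (EBIT − 26,000)(1 − t)/1,850,000 = (EBIT − 903,000)(1 − t)/1,060,000.
The (1 − t) factor cancels: (EBIT − 26,000) × 1,060,000 = (EBIT − 903,000) × 1,850,000.
EBIT × (1,850,000 − 1,060,000) = 903,000 × 1,850,000 − 26,000 × 1,060,000 = 1,642,990,000,000, so EBIT = 1,642,990,000,000 ÷ 790,000 = 2,079,734.18.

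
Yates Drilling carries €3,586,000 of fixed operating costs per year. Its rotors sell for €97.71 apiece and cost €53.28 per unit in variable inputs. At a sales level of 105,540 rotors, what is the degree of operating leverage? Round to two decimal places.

4.25

At 105,540 units, contribution = 105,540 × €44.43 = €4,689,142.20.
Operating income = contribution − fixed costs = €4,689,142.20 − €3,586,000 = €1,103,142.20.
So DOL = total CM / EBIT = €4,689,142.20 / €1,103,142.20 = 4.2507.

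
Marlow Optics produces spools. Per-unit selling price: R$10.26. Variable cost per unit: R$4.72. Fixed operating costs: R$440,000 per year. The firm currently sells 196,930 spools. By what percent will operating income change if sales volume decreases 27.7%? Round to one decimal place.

Contribution at this volume is 196,930 × R$5.54 = R$1,090,992.20.
EBIT = R$1,090,992.20 − R$440,000 = R$650,992.20.
Degree of operating leverage = R$1,090,992.20 / R$650,992.20 = 1.6759.
%ΔEBIT = DOL × %ΔSales = 1.6759 × -27.7% = -46.4%.

-46.4%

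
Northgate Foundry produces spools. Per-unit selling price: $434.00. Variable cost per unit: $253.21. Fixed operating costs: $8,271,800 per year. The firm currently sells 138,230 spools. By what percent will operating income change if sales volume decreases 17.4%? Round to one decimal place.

-26.0%

At 138,230 units, contribution = 138,230 × $180.79 = $24,990,601.70.
Subtracting fixed costs: EBIT = $24,990,601.70 − $8,271,800 = $16,718,801.70.
Degree of operating leverage = $24,990,601.70 / $16,718,801.70 = 1.4948.
%ΔEBIT = DOL × %ΔSales = 1.4948 × -17.4% = -26.0%.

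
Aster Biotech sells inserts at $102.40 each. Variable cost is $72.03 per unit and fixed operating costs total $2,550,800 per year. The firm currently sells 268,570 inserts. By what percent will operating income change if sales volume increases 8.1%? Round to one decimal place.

Contribution at this volume is 268,570 × $30.37 = $8,156,470.90.
Operating income = contribution − fixed costs = $8,156,470.90 − $2,550,800 = $5,605,670.90.
Degree of operating leverage = $8,156,470.90 / $5,605,670.90 = 1.4550.
So EBIT moves 1.4550 × (+8.1%) = +11.8%.

+11.8%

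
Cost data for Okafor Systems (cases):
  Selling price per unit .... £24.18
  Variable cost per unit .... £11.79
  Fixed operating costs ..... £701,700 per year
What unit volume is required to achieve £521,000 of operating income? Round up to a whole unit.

98,685 cases

Each unit contributes £24.18 − £11.79 = £12.39.
Required volume = (fixed costs + target profit) ÷ CM = (£701,700 + £521,000) ÷ £12.39 = 98,684.42, so 98,685 cases.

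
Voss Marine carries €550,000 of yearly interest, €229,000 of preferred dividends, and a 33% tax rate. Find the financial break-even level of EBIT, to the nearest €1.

€891,791

Preferred dividends are paid after tax, so their pre-tax equivalent is €229,000 ÷ (1 − 0.33) = €341,791.04.
EPS = 0 when EBIT covers interest plus the pre-tax preferred burden: €550,000 + €341,791.04 = €891,791.04.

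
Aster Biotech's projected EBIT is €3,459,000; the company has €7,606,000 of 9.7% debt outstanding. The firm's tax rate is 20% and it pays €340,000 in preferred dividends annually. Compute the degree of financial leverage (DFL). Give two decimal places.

1.51

Interest = €737,782.00.
Preferred dividends grossed up pre-tax: €340,000 / (1 − 0.20) = €425,000.00.
DFL = EBIT ÷ [EBIT − I − D_p/(1−t)] = €3,459,000 ÷ [€3,459,000 − €737,782.00 − €425,000.00] = €3,459,000 ÷ €2,296,218.00 = 1.5064.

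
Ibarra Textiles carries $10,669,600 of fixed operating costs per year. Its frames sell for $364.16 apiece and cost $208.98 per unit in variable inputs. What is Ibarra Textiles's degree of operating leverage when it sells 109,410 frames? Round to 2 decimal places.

2.69

Contribution at this volume is 109,410 × $155.18 = $16,978,243.80.
Subtracting fixed costs: EBIT = $16,978,243.80 − $10,669,600 = $6,308,643.80.
So DOL = total CM / EBIT = $16,978,243.80 / $6,308,643.80 = 2.6913.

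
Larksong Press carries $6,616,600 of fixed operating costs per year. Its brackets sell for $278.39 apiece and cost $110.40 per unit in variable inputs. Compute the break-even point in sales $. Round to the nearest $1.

$10,964,910

Contribution margin per unit = $278.39 − $110.40 = $167.99, a CM ratio of $167.99 ÷ $278.39 = 0.6034.
Break-even revenue = fixed costs × price ÷ CM = $6,616,600 × $278.39 ÷ $167.99 = $10,964,910.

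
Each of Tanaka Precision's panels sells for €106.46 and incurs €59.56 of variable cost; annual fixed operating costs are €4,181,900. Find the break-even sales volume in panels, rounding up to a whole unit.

89,167 panels

Unit CM = price − variable cost = €106.46 − €59.56 = €46.90.
Break-even volume = fixed costs ÷ CM per unit = €4,181,900 ÷ €46.90 = 89,166.31, so 89,167 panels.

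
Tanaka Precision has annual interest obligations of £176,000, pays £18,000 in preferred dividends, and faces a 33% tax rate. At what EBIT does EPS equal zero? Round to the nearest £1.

Grossing the preferred dividend up to pre-tax terms: £18,000 / (1 − 0.33) = £26,865.67.
EPS = 0 when EBIT covers interest plus the pre-tax preferred burden: £176,000 + £26,865.67 = £202,865.67.

£202,866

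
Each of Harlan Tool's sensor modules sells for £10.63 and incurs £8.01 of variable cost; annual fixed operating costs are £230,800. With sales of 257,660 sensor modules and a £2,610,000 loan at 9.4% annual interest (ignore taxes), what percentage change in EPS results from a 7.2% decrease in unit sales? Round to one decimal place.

Total contribution margin = 257,660 × £2.62 = £675,069.20.
Subtracting fixed costs: EBIT = £675,069.20 − £230,800 = £444,269.20.
After interest of £245,340.00, pre-tax earnings = £198,929.20.
DCL = total CM / (EBIT − I) = £675,069.20 / £198,929.20 = 3.3935.
%ΔEPS = DCL × %ΔSales = 3.3935 × -7.2% = -24.4%.

-24.4%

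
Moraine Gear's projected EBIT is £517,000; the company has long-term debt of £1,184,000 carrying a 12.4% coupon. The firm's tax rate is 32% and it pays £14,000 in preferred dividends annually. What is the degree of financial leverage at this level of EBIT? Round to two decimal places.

1.48

Interest = £146,816.00.
Preferred dividends grossed up pre-tax: £14,000 / (1 − 0.32) = £20,588.24.
DFL = EBIT ÷ [EBIT − I − D_p/(1−t)] = £517,000 ÷ [£517,000 − £146,816.00 − £20,588.24] = £517,000 ÷ £349,595.76 = 1.4789.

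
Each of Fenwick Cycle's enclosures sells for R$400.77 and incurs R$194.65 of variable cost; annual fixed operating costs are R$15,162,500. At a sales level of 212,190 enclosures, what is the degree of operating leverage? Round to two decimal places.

At 212,190 units, contribution = 212,190 × R$206.12 = R$43,736,602.80.
Subtracting fixed costs: EBIT = R$43,736,602.80 − R$15,162,500 = R$28,574,102.80.
DOL = contribution ÷ EBIT = R$43,736,602.80 ÷ R$28,574,102.80 = 1.5306.

1.53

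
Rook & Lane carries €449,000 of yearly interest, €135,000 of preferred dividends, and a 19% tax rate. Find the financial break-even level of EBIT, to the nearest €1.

€615,667

Preferred dividends are paid after tax, so their pre-tax equivalent is €135,000 ÷ (1 − 0.19) = €166,666.67.
Financial break-even EBIT = interest + D_p ÷ (1 − t) = €449,000 + €166,666.67 = €615,666.67.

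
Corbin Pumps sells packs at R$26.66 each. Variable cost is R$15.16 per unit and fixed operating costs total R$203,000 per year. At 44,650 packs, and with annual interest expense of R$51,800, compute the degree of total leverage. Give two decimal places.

1.99

Contribution at this volume is 44,650 × R$11.50 = R$513,475.00.
EBIT = R$513,475.00 − R$203,000 = R$310,475.00. Interest = R$51,800.00, so EBIT − I = R$258,675.00.
DCL = contribution ÷ (EBIT − I) = R$513,475.00 ÷ R$258,675.00 = 1.9850.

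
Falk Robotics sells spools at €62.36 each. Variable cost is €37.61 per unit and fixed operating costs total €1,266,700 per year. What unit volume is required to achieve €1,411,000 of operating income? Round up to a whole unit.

Unit CM = price − variable cost = €62.36 − €37.61 = €24.75.
Need Q such that Q × €24.75 − €1,266,700 = €1,411,000, i.e. Q = €2,677,700 / €24.75 = 108,189.90 → 108,190.

108,190 spools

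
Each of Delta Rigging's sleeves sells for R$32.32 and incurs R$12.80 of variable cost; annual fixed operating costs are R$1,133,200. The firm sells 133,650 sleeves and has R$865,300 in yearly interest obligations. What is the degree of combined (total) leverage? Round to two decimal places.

4.27

At 133,650 units, contribution = 133,650 × R$19.52 = R$2,608,848.00.
EBIT = R$2,608,848.00 − R$1,133,200 = R$1,475,648.00. Interest = R$865,300.00, so EBIT − I = R$610,348.00.
DCL = contribution ÷ (EBIT − I) = R$2,608,848.00 ÷ R$610,348.00 = 4.2744.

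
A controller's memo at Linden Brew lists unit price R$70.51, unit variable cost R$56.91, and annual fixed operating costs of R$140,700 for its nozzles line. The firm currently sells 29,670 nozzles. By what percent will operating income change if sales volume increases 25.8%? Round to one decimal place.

At 29,670 units, contribution = 29,670 × R$13.60 = R$403,512.00.
EBIT = R$403,512.00 − R$140,700 = R$262,812.00.
DOL = contribution ÷ EBIT = R$403,512.00 ÷ R$262,812.00 = 1.5354.
So EBIT moves 1.5354 × (+25.8%) = +39.6%.

+39.6%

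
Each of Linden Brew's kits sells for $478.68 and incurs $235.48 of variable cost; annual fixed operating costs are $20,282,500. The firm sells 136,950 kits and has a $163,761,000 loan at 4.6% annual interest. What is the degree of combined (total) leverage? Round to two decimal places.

Total contribution margin = 136,950 × $243.20 = $33,306,240.00.
Operating income = contribution − fixed costs = $33,306,240.00 − $20,282,500 = $13,023,740.00. Interest = $7,533,006.00, so EBIT − I = $5,490,734.00.
Degree of total leverage = total CM / (EBIT − interest) = $33,306,240.00 / $5,490,734.00 = 6.0659.

6.07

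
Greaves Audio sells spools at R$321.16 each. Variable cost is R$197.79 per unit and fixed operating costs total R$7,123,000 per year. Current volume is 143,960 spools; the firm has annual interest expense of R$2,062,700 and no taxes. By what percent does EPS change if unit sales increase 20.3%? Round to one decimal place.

+42.0%

At 143,960 units, contribution = 143,960 × R$123.37 = R$17,760,345.20.
Subtracting fixed costs: EBIT = R$17,760,345.20 − R$7,123,000 = R$10,637,345.20.
After interest of R$2,062,700.00, pre-tax earnings = R$8,574,645.20.
DCL = total CM / (EBIT − I) = R$17,760,345.20 / R$8,574,645.20 = 2.0713.
%ΔEPS = DCL × %ΔSales = 2.0713 × +20.3% = +42.0%.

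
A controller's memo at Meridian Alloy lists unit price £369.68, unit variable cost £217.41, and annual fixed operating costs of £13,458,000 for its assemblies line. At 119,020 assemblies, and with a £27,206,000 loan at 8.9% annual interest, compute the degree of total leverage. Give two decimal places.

8.08

Total contribution margin = 119,020 × £152.27 = £18,123,175.40.
Operating income = contribution − fixed costs = £18,123,175.40 − £13,458,000 = £4,665,175.40. Interest = £2,421,334.00.
DOL = £18,123,175.40 ÷ £4,665,175.40 = 3.8848; DFL = £4,665,175.40 ÷ £2,243,841.40 = 2.0791.
DCL = DOL × DFL = 3.8848 × 2.0791 = 8.0769.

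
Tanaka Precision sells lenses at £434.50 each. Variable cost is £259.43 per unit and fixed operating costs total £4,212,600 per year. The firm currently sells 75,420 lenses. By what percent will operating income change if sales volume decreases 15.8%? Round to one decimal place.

-23.2%

Total contribution margin = 75,420 × £175.07 = £13,203,779.40.
Operating income = contribution − fixed costs = £13,203,779.40 − £4,212,600 = £8,991,179.40.
DOL = contribution ÷ EBIT = £13,203,779.40 ÷ £8,991,179.40 = 1.4685.
Operating income changes by 1.4685 × -15.8% = -23.2%.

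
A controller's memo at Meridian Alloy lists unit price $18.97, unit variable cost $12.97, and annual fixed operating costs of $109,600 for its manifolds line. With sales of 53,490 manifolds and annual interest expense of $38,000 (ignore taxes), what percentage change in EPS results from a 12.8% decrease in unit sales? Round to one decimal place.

Total contribution margin = 53,490 × $6.00 = $320,940.00.
Subtracting fixed costs: EBIT = $320,940.00 − $109,600 = $211,340.00.
After interest of $38,000.00, pre-tax earnings = $173,340.00.
DCL = total CM / (EBIT − I) = $320,940.00 / $173,340.00 = 1.8515.
EPS therefore changes by 1.8515 × (-12.8%) = -23.7%.

-23.7%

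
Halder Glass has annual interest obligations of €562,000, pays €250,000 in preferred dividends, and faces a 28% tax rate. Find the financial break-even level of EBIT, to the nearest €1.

€909,222

Preferred dividends are paid after tax, so their pre-tax equivalent is €250,000 ÷ (1 − 0.28) = €347,222.22.
EPS = 0 when EBIT covers interest plus the pre-tax preferred burden: €562,000 + €347,222.22 = €909,222.22.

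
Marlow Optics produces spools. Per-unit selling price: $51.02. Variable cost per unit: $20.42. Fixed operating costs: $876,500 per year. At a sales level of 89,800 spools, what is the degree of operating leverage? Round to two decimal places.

Contribution at this volume is 89,800 × $30.60 = $2,747,880.00.
Operating income = contribution − fixed costs = $2,747,880.00 − $876,500 = $1,871,380.00.
DOL = contribution ÷ EBIT = $2,747,880.00 ÷ $1,871,380.00 = 1.4684.

1.47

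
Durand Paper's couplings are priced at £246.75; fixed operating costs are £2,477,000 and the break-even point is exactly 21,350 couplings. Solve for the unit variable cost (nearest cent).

£130.73

Contribution per unit must be FC / Q = £2,477,000 / 21,350 = £116.0187.
Hence VC = price − CM = £246.75 − £116.0187 = £130.73.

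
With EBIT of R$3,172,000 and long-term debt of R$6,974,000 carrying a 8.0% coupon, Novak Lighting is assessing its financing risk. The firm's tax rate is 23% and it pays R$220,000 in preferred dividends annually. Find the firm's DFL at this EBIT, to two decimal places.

Annual interest charges come to R$557,920.00.
Pre-tax preferred-dividend burden = R$220,000 ÷ (1 − 0.23) = R$285,714.29.
DFL = EBIT ÷ [EBIT − I − D_p/(1−t)] = R$3,172,000 ÷ [R$3,172,000 − R$557,920.00 − R$285,714.29] = R$3,172,000 ÷ R$2,328,365.71 = 1.3623.

1.36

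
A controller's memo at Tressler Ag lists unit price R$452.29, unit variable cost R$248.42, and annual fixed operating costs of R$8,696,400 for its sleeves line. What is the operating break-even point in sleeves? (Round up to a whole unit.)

42,657 sleeves

Unit CM = price − variable cost = R$452.29 − R$248.42 = R$203.87.
Units to break even: R$8,696,400 ÷ R$203.87 = 42,656.59, rounded up to 42,657.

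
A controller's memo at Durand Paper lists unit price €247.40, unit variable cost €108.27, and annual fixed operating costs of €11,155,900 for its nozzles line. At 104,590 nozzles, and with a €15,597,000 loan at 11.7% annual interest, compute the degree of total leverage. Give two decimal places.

9.26

Contribution at this volume is 104,590 × €139.13 = €14,551,606.70.
Operating income = contribution − fixed costs = €14,551,606.70 − €11,155,900 = €3,395,706.70. Interest = €1,824,849.00, so EBIT − I = €1,570,857.70.
Degree of total leverage = total CM / (EBIT − interest) = €14,551,606.70 / €1,570,857.70 = 9.2635.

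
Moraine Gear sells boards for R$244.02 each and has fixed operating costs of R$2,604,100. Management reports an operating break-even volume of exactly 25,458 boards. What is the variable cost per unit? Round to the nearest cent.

R$141.73

At break-even, FC = Q × (P − VC), so P − VC = R$2,604,100 ÷ 25,458 = R$102.2900.
Hence VC = price − CM = R$244.02 − R$102.2900 = R$141.73.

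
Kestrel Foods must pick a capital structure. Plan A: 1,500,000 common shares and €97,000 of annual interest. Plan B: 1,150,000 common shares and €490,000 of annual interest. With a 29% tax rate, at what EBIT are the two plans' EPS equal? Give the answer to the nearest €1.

At indifference, (EBIT − 97,000)(1 − t)/1,500,000 = (EBIT − 490,000)(1 − t)/1,150,000.
Cancelling (1 − t) and cross-multiplying: 1,150,000·(EBIT − 97,000) = 1,500,000·(EBIT − 490,000).
Solving, EBIT = (490,000·1,500,000 − 97,000·1,150,000) / (1,500,000 − 1,150,000) = 623,450,000,000 / 350,000 = 1,781,285.71.

€1,781,286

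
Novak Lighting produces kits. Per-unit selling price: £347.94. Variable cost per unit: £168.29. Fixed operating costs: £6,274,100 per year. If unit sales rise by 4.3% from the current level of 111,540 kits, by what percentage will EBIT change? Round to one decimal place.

+6.3%

Total contribution margin = 111,540 × £179.65 = £20,038,161.00.
Operating income = contribution − fixed costs = £20,038,161.00 − £6,274,100 = £13,764,061.00.
Degree of operating leverage = £20,038,161.00 / £13,764,061.00 = 1.4558.
Operating income changes by 1.4558 × +4.3% = +6.3%.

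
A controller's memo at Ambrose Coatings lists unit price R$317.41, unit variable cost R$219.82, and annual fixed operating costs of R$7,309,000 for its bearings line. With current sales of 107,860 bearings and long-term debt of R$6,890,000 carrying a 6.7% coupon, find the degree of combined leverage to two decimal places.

3.82

At 107,860 units, contribution = 107,860 × R$97.59 = R$10,526,057.40.
Subtracting fixed costs: EBIT = R$10,526,057.40 − R$7,309,000 = R$3,217,057.40. Interest = R$461,630.00.
DOL = R$10,526,057.40 ÷ R$3,217,057.40 = 3.2720; DFL = R$3,217,057.40 ÷ R$2,755,427.40 = 1.1675.
Combined leverage = 3.2720 × 1.1675 = 3.8201.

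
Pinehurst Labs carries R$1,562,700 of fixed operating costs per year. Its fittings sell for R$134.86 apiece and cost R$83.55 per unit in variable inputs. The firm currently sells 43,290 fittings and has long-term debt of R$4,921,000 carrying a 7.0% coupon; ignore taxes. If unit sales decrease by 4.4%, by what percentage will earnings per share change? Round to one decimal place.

Contribution at this volume is 43,290 × R$51.31 = R$2,221,209.90.
Operating income = contribution − fixed costs = R$2,221,209.90 − R$1,562,700 = R$658,509.90.
After interest of R$344,470.00, pre-tax earnings = R$314,039.90.
Degree of combined leverage = contribution ÷ (EBIT − I) = R$2,221,209.90 ÷ R$314,039.90 = 7.0730.
EPS therefore changes by 7.0730 × (-4.4%) = -31.1%.

-31.1%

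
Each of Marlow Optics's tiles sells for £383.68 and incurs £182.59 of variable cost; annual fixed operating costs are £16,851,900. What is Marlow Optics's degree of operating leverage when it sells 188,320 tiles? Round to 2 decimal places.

1.80

At 188,320 units, contribution = 188,320 × £201.09 = £37,869,268.80.
Subtracting fixed costs: EBIT = £37,869,268.80 − £16,851,900 = £21,017,368.80.
So DOL = total CM / EBIT = £37,869,268.80 / £21,017,368.80 = 1.8018.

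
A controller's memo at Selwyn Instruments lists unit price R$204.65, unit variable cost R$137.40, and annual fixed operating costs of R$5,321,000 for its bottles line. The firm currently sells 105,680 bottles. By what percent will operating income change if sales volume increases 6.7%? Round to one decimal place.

At 105,680 units, contribution = 105,680 × R$67.25 = R$7,106,980.00.
Subtracting fixed costs: EBIT = R$7,106,980.00 − R$5,321,000 = R$1,785,980.00.
DOL = contribution ÷ EBIT = R$7,106,980.00 ÷ R$1,785,980.00 = 3.9793.
%ΔEBIT = DOL × %ΔSales = 3.9793 × +6.7% = +26.7%.

+26.7%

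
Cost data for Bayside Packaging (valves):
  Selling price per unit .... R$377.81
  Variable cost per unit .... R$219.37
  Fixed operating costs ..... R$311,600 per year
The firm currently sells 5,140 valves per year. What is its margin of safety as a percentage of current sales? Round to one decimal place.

Contribution margin per unit = R$377.81 − R$219.37 = R$158.44. Break-even units = R$311,600 ÷ R$158.44 = 1,966.68; break-even revenue = 1,966.68 × R$377.81 = R$743,029.51.
Current sales = 5,140 × R$377.81 = R$1,941,943.40.
Margin of safety = (R$1,941,943.40 − R$743,029.51) ÷ R$1,941,943.40 = 61.7%.

61.7%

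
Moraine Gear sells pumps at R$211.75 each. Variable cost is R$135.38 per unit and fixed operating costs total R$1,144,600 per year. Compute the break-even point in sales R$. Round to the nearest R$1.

Contribution margin per unit = R$211.75 − R$135.38 = R$76.37, a CM ratio of R$76.37 ÷ R$211.75 = 0.3607.
Break-even sales = FC ÷ CM ratio = R$1,144,600 × R$211.75 / R$76.37 = R$3,173,616.

R$3,173,616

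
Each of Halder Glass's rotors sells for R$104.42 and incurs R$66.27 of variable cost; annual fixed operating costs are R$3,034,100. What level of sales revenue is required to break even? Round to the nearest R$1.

R$8,304,606

CM per unit = R$104.42 − R$66.27 = R$38.15; CM ratio = R$38.15 / R$104.42 = 0.3654.
Break-even revenue = fixed costs × price ÷ CM = R$3,034,100 × R$104.42 ÷ R$38.15 = R$8,304,606.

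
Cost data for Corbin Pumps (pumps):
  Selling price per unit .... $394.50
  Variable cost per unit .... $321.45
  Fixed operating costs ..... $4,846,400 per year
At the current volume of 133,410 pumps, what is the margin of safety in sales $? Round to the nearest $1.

$26,457,695

Contribution margin per unit = $394.50 − $321.45 = $73.05. Break-even units = $4,846,400 ÷ $73.05 = 66,343.60; break-even revenue = 66,343.60 × $394.50 = $26,172,550.31.
Actual sales revenue = 133,410 × $394.50 = $52,630,245.00.
Margin of safety = $52,630,245.00 − $26,172,550.31 = $26,457,695.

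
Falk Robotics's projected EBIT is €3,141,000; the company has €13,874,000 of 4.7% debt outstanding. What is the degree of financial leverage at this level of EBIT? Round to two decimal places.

1.26

Interest = €652,078.00.
Degree of financial leverage = EBIT / (EBIT − interest) = €3,141,000 / €2,488,922.00 = 1.2620.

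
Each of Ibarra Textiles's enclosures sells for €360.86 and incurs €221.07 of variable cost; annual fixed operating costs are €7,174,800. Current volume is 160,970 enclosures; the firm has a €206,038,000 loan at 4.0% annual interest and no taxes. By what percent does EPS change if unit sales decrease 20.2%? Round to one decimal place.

-64.1%

Total contribution margin = 160,970 × €139.79 = €22,501,996.30.
EBIT = €22,501,996.30 − €7,174,800 = €15,327,196.30.
After interest of €8,241,520.00, pre-tax earnings = €7,085,676.30.
DCL = total CM / (EBIT − I) = €22,501,996.30 / €7,085,676.30 = 3.1757.
EPS therefore changes by 3.1757 × (-20.2%) = -64.1%.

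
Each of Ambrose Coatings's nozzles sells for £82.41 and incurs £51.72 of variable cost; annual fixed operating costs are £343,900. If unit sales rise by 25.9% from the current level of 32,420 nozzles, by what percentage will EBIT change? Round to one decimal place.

At 32,420 units, contribution = 32,420 × £30.69 = £994,969.80.
Subtracting fixed costs: EBIT = £994,969.80 − £343,900 = £651,069.80.
DOL = contribution ÷ EBIT = £994,969.80 ÷ £651,069.80 = 1.5282.
So EBIT moves 1.5282 × (+25.9%) = +39.6%.

+39.6%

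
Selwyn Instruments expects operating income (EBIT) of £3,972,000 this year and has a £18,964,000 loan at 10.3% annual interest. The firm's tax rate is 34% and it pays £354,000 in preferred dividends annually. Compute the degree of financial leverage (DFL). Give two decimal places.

Annual interest charges come to £1,953,292.00.
Pre-tax preferred-dividend burden = £354,000 ÷ (1 − 0.34) = £536,363.64.
DFL = EBIT ÷ [EBIT − I − D_p/(1−t)] = £3,972,000 ÷ [£3,972,000 − £1,953,292.00 − £536,363.64] = £3,972,000 ÷ £1,482,344.36 = 2.6795.

2.68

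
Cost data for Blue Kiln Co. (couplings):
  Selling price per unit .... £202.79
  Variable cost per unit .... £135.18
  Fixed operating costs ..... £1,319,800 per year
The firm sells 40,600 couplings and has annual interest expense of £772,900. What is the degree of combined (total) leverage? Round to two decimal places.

4.21

Total contribution margin = 40,600 × £67.61 = £2,744,966.00.
Operating income = contribution − fixed costs = £2,744,966.00 − £1,319,800 = £1,425,166.00. Interest = £772,900.00.
DOL = £2,744,966.00 ÷ £1,425,166.00 = 1.9261; DFL = £1,425,166.00 ÷ £652,266.00 = 2.1849.
DCL = DOL × DFL = 1.9261 × 2.1849 = 4.2083.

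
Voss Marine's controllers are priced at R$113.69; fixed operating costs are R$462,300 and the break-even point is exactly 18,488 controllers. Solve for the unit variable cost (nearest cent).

At break-even, FC = Q × (P − VC), so P − VC = R$462,300 ÷ 18,488 = R$25.0054.
Variable cost per unit = R$113.69 − R$25.0054 = R$88.68.

R$88.68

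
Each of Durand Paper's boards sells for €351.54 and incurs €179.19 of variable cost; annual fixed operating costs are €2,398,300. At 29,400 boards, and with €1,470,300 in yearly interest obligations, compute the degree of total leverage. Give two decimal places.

Total contribution margin = 29,400 × €172.35 = €5,067,090.00.
EBIT = €5,067,090.00 − €2,398,300 = €2,668,790.00. Interest = €1,470,300.00.
DOL = €5,067,090.00 ÷ €2,668,790.00 = 1.8986; DFL = €2,668,790.00 ÷ €1,198,490.00 = 2.2268.
Combined leverage = 1.8986 × 2.2268 = 4.2278.

4.23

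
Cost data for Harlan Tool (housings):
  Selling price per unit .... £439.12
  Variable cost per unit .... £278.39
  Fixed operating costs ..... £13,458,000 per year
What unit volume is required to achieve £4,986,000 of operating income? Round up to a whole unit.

Unit CM = price − variable cost = £439.12 − £278.39 = £160.73.
Units = (FC + target) / CM = (£13,458,000 + £4,986,000) / £160.73 = 114,751.45, so 114,752 housings.

114,752 housings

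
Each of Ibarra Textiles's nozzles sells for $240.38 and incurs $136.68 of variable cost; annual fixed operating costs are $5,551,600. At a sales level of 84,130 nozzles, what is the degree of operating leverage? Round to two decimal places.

At 84,130 units, contribution = 84,130 × $103.70 = $8,724,281.00.
Operating income = contribution − fixed costs = $8,724,281.00 − $5,551,600 = $3,172,681.00.
DOL = contribution ÷ EBIT = $8,724,281.00 ÷ $3,172,681.00 = 2.7498.

2.75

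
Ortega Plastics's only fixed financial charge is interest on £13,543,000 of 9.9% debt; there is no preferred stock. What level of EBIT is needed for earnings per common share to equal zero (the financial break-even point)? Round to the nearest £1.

Annual interest = 9.9% × £13,543,000 = £1,340,757.00.
With no preferred dividends, EPS = 0 when EBIT exactly covers interest, so the financial break-even EBIT is £1,340,757.00.

£1,340,757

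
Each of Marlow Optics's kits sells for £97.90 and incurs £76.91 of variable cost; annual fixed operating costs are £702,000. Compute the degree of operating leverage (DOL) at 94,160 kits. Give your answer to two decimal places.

Total contribution margin = 94,160 × £20.99 = £1,976,418.40.
EBIT = £1,976,418.40 − £702,000 = £1,274,418.40.
DOL = contribution ÷ EBIT = £1,976,418.40 ÷ £1,274,418.40 = 1.5508.

1.55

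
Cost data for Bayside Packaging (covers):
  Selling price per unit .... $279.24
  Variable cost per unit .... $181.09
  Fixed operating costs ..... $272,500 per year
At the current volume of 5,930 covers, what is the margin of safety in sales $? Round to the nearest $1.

Unit CM = price − variable cost = $279.24 − $181.09 = $98.15. Break-even units = $272,500 ÷ $98.15 = 2,776.36; break-even revenue = 2,776.36 × $279.24 = $775,271.52.
Current sales = 5,930 × $279.24 = $1,655,893.20.
Margin of safety = $1,655,893.20 − $775,271.52 = $880,622.

$880,622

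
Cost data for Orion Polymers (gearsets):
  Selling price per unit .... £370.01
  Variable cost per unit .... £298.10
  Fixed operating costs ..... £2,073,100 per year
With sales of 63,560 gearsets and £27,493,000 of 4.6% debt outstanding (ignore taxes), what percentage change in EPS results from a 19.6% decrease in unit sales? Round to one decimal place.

Total contribution margin = 63,560 × £71.91 = £4,570,599.60.
EBIT = £4,570,599.60 − £2,073,100 = £2,497,499.60.
After interest of £1,264,678.00, pre-tax earnings = £1,232,821.60.
Degree of combined leverage = contribution ÷ (EBIT − I) = £4,570,599.60 ÷ £1,232,821.60 = 3.7074.
%ΔEPS = DCL × %ΔSales = 3.7074 × -19.6% = -72.7%.

-72.7%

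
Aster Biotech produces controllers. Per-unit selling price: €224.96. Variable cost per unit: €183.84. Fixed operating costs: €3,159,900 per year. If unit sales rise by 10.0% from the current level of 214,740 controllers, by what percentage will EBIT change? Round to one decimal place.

Total contribution margin = 214,740 × €41.12 = €8,830,108.80.
Operating income = contribution − fixed costs = €8,830,108.80 − €3,159,900 = €5,670,208.80.
Degree of operating leverage = €8,830,108.80 / €5,670,208.80 = 1.5573.
%ΔEBIT = DOL × %ΔSales = 1.5573 × +10.0% = +15.6%.

+15.6%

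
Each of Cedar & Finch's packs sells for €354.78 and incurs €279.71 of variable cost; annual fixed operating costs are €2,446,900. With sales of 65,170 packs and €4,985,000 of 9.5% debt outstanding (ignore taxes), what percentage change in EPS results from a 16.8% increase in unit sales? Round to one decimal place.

+41.7%

Total contribution margin = 65,170 × €75.07 = €4,892,311.90.
Subtracting fixed costs: EBIT = €4,892,311.90 − €2,446,900 = €2,445,411.90.
Interest = €473,575.00, so EBIT − I = €1,971,836.90.
DCL = total CM / (EBIT − I) = €4,892,311.90 / €1,971,836.90 = 2.4811.
%ΔEPS = DCL × %ΔSales = 2.4811 × +16.8% = +41.7%.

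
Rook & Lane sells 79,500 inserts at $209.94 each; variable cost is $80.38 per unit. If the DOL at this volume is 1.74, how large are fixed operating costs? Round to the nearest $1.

Total contribution margin = 79,500 × $129.56 = $10,300,020.00.
Since DOL = CM ÷ EBIT, EBIT = $10,300,020.00 ÷ 1.74 = $5,919,551.72.
And FC = contribution − EBIT = $10,300,020.00 − $5,919,551.72 = $4,380,468.

$4,380,468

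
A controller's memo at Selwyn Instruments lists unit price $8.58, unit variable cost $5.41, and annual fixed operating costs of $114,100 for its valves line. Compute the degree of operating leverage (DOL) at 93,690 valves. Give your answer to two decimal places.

Contribution at this volume is 93,690 × $3.17 = $296,997.30.
Operating income = contribution − fixed costs = $296,997.30 − $114,100 = $182,897.30.
Degree of operating leverage = $296,997.30 / $182,897.30 = 1.6238.

1.62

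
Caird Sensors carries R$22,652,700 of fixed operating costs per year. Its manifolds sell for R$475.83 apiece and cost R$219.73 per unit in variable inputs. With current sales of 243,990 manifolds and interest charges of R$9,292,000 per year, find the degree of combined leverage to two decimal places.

At 243,990 units, contribution = 243,990 × R$256.10 = R$62,485,839.00.
Subtracting fixed costs: EBIT = R$62,485,839.00 − R$22,652,700 = R$39,833,139.00. Interest = R$9,292,000.00, so EBIT − I = R$30,541,139.00.
DCL = contribution ÷ (EBIT − I) = R$62,485,839.00 ÷ R$30,541,139.00 = 2.0460.

2.05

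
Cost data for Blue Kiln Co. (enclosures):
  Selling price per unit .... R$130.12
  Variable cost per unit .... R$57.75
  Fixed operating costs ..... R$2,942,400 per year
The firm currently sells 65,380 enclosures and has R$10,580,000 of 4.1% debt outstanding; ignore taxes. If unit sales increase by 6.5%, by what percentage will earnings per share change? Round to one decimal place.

Total contribution margin = 65,380 × R$72.37 = R$4,731,550.60.
Operating income = contribution − fixed costs = R$4,731,550.60 − R$2,942,400 = R$1,789,150.60.
Interest = R$433,780.00, so EBIT − I = R$1,355,370.60.
DCL = total CM / (EBIT − I) = R$4,731,550.60 / R$1,355,370.60 = 3.4910.
%ΔEPS = DCL × %ΔSales = 3.4910 × +6.5% = +22.7%.

+22.7%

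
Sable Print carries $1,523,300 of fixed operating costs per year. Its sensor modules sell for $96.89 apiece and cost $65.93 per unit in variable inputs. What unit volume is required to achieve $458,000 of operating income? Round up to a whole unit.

Contribution margin per unit = $96.89 − $65.93 = $30.96.
Need Q such that Q × $30.96 − $1,523,300 = $458,000, i.e. Q = $1,981,300 / $30.96 = 63,995.48 → 63,996.

63,996 sensor modules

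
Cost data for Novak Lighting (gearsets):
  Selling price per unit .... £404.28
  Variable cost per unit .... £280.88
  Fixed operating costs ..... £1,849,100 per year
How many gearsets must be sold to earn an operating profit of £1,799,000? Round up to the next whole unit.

Unit CM = price − variable cost = £404.28 − £280.88 = £123.40.
Units = (FC + target) / CM = (£1,849,100 + £1,799,000) / £123.40 = 29,563.21, so 29,564 gearsets.

29,564 gearsets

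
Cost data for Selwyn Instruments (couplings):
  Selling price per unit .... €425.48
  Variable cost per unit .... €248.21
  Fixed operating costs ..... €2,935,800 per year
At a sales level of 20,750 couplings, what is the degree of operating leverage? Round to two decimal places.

4.95

At 20,750 units, contribution = 20,750 × €177.27 = €3,678,352.50.
Subtracting fixed costs: EBIT = €3,678,352.50 − €2,935,800 = €742,552.50.
DOL = contribution ÷ EBIT = €3,678,352.50 ÷ €742,552.50 = 4.9537.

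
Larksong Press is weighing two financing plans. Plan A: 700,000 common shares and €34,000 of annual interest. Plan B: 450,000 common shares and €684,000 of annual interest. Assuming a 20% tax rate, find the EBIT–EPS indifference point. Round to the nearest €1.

€1,854,000

Set EPS_A = EPS_B: (EBIT − €34,000)(1 − 0.20) ÷ 700,000 = (EBIT − €684,000)(1 − 0.20) ÷ 450,000.
The (1 − t) factor cancels: (EBIT − 34,000) × 450,000 = (EBIT − 684,000) × 700,000.
Solving, EBIT = (684,000·700,000 − 34,000·450,000) / (700,000 − 450,000) = 463,500,000,000 / 250,000 = 1,854,000.00.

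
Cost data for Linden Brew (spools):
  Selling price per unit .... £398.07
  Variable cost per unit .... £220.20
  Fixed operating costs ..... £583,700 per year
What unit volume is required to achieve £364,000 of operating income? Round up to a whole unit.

Each unit contributes £398.07 − £220.20 = £177.87.
Need Q such that Q × £177.87 − £583,700 = £364,000, i.e. Q = £947,700 / £177.87 = 5,328.05 → 5,329.

5,329 spools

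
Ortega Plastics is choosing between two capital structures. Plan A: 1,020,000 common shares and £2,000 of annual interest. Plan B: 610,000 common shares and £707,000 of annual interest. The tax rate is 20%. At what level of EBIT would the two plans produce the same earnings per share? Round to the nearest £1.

£1,755,902

Set EPS_A = EPS_B: (EBIT − £2,000)(1 − 0.20) ÷ 1,020,000 = (EBIT − £707,000)(1 − 0.20) ÷ 610,000.
Cancelling (1 − t) and cross-multiplying: 610,000·(EBIT − 2,000) = 1,020,000·(EBIT − 707,000).
Solving, EBIT = (707,000·1,020,000 − 2,000·610,000) / (1,020,000 − 610,000) = 719,920,000,000 / 410,000 = 1,755,902.44.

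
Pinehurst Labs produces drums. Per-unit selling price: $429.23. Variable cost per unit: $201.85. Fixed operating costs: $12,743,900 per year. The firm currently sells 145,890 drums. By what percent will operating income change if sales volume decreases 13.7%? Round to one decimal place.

-22.2%

Contribution at this volume is 145,890 × $227.38 = $33,172,468.20.
Subtracting fixed costs: EBIT = $33,172,468.20 − $12,743,900 = $20,428,568.20.
So DOL = total CM / EBIT = $33,172,468.20 / $20,428,568.20 = 1.6238.
%ΔEBIT = DOL × %ΔSales = 1.6238 × -13.7% = -22.2%.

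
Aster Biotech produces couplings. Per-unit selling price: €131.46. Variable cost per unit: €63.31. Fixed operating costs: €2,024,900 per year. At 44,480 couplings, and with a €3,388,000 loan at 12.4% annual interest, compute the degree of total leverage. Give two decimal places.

5.17

Total contribution margin = 44,480 × €68.15 = €3,031,312.00.
Subtracting fixed costs: EBIT = €3,031,312.00 − €2,024,900 = €1,006,412.00. Interest = €420,112.00, so EBIT − I = €586,300.00.
Degree of total leverage = total CM / (EBIT − interest) = €3,031,312.00 / €586,300.00 = 5.1702.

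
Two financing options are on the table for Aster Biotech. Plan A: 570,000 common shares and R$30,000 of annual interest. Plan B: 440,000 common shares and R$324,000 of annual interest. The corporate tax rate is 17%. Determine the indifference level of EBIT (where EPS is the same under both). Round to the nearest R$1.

R$1,319,077

At indifference, (EBIT − 30,000)(1 − t)/570,000 = (EBIT − 324,000)(1 − t)/440,000.
Cancelling (1 − t) and cross-multiplying: 440,000·(EBIT − 30,000) = 570,000·(EBIT − 324,000).
Solving, EBIT = (324,000·570,000 − 30,000·440,000) / (570,000 − 440,000) = 171,480,000,000 / 130,000 = 1,319,076.92.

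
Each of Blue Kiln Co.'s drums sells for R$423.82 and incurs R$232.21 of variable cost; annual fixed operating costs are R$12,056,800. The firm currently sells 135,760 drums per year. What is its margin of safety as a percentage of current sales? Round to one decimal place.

Contribution margin per unit = R$423.82 − R$232.21 = R$191.61. Break-even units = R$12,056,800 ÷ R$191.61 = 62,923.65; break-even revenue = 62,923.65 × R$423.82 = R$26,668,300.07.
Actual sales revenue = 135,760 × R$423.82 = R$57,537,803.20.
Margin of safety = (R$57,537,803.20 − R$26,668,300.07) ÷ R$57,537,803.20 = 53.7%.

53.7%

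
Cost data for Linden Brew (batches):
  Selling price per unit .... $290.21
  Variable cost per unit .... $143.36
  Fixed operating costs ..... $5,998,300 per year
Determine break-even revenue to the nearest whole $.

$11,854,046

Contribution margin per unit = $290.21 − $143.36 = $146.85, a CM ratio of $146.85 ÷ $290.21 = 0.5060.
Break-even revenue = fixed costs × price ÷ CM = $5,998,300 × $290.21 ÷ $146.85 = $11,854,046.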